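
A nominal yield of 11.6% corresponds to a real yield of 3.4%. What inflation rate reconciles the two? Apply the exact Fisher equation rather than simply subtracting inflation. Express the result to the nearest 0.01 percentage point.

7.93%

From (1+r_nom) = (1+r_real)(1+π), we get 1+π = (1 + 11.6%)/(1 + 3.4%) = 1.116/1.034 ≈ 1.07930.
So π ≈ 7.9304%.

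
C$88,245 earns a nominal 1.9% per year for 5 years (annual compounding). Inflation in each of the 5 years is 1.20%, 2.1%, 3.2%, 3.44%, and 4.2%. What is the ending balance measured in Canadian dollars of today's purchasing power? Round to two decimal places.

C$84,356.56

Nominal value at maturity: C$88,245 × (1 + 1.9%)^5 ≈ C$96,952.95.
Price-level factor over 5 years: 1.0120 × 1.021 × 1.032 × 1.0344 × 1.042 ≈ 1.1493232247.
Dividing the nominal maturity value by the price-level factor gives the value in today's money.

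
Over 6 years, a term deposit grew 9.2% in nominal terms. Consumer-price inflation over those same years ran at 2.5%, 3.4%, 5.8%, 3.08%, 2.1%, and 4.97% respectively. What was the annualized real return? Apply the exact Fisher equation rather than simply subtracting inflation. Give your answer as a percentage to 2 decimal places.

-2.08%

Cumulative inflation factor: 1.025 × 1.034 × 1.058 × 1.0308 × 1.021 × 1.0497 ≈ 1.23878.
Nominal growth factor: 1.09200. Real growth factor = 1.09200 / 1.23878 ≈ 0.88151.
Annualized: 0.88151^(1/6) − 1 ≈ -0.02080.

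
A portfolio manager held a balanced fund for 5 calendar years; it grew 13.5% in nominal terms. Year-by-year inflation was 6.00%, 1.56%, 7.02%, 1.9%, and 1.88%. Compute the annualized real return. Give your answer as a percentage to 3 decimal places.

-1.043%

Cumulative inflation factor: 1.0600 × 1.0156 × 1.0702 × 1.019 × 1.0188 ≈ 1.19607.
Nominal growth factor: 1.13500. Real growth factor = 1.13500 / 1.19607 ≈ 0.94894.
Annualized: 0.94894^(1/5) − 1 ≈ -0.01043.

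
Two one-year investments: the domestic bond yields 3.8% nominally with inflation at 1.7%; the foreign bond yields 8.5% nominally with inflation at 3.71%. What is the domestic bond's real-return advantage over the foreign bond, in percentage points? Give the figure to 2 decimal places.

The domestic bond real return: 1.038/1.017 − 1 = 2.065%.
The foreign bond real return: 1.085/1.0371 − 1 = 4.619%.
Difference: 2.065 − 4.619 = -2.554 pp.

-2.55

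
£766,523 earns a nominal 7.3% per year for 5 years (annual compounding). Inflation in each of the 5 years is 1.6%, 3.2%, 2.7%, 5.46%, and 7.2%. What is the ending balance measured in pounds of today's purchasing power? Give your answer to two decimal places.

£895,565.59

Nominal value at maturity: £766,523 × (1 + 7.3%)^5 ≈ £1,090,244.24.
Price-level factor over 5 years: 1.016 × 1.032 × 1.027 × 1.0546 × 1.072 ≈ 1.2173806689.
Dividing the nominal maturity value by the price-level factor gives the value in today's money.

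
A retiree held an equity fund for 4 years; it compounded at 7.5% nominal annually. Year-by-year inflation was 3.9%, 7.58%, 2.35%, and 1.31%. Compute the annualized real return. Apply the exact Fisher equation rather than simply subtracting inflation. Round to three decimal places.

3.606%

Cumulative inflation factor: 1.039 × 1.0758 × 1.0235 × 1.0131 ≈ 1.15901.
Nominal growth factor: 1.33547. Real growth factor = 1.33547 / 1.15901 ≈ 1.15225.
Annualized: 1.15225^(1/4) − 1 ≈ 0.03606.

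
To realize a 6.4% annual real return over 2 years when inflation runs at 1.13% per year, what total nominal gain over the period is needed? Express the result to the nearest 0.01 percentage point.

15.78%

Required annual nominal rate: (1+6.4%)(1+1.13%) − 1 = 7.60232%.
Cumulative over 2 years: (1 + 0.0760232)^2 − 1 ≈ 0.15783.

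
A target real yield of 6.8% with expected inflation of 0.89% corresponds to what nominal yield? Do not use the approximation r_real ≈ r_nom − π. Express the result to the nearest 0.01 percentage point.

7.75%

By the Fisher equation, 1 + r_nom = (1 + 6.8%)(1 + 0.89%) = 1.068 × 1.0089 = 1.0775052.
So r_nom = 7.75052%.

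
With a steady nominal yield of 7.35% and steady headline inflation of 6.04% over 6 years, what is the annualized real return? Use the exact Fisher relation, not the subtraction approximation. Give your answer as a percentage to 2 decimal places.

1.24%

With constant rates the annual real return is the same each year: (1+7.35%)/(1+6.04%) − 1 = 0.01235.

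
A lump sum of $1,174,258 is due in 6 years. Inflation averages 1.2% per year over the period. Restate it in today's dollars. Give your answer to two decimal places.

Price-level factor over 6 years: (1 + 1.2%)^6 ≈ 1.0741948725.
Purchasing power today: $1,174,258 divided by that factor.

$1,093,151.75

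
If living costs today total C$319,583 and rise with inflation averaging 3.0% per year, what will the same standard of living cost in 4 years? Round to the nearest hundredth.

C$359,693.48

Cumulative price-level factor: (1+3.0%)^4 = 1.12550881.
The nominal amount required is C$319,583 scaled up by that factor.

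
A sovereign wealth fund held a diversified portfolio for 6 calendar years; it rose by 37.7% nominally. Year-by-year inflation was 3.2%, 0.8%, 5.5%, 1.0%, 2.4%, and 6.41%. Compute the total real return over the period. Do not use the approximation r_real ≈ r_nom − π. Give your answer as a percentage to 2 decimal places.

Cumulative inflation factor: 1.032 × 1.008 × 1.055 × 1.010 × 1.024 × 1.0641 ≈ 1.20780.
Nominal growth factor: 1.37700. Real growth factor = 1.37700 / 1.20780 ≈ 1.14009.
Total real return ≈ 14.0086%.

14.01%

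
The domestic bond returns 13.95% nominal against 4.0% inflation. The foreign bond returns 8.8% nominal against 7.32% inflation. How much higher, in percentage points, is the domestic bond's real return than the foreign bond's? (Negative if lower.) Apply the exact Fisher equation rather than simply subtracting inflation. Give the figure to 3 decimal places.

8.188

The domestic bond real return: 1.1395/1.040 − 1 = 9.5673%.
The foreign bond real return: 1.088/1.0732 − 1 = 1.3791%.
Difference: 9.5673 − 1.3791 = 8.1882 pp.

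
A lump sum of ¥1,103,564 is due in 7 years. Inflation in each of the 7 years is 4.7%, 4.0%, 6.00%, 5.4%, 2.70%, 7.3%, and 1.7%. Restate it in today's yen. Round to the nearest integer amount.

Price-level factor over 7 years: 1.047 × 1.040 × 1.0600 × 1.054 × 1.0270 × 1.073 × 1.017 ≈ 1.3633821873.
Purchasing power today: ¥1,103,564 divided by that factor.

¥809,431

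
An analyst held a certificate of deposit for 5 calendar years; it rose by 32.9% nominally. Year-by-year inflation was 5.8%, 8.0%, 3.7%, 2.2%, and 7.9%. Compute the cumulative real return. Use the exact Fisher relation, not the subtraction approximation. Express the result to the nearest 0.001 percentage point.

Cumulative inflation factor: 1.058 × 1.080 × 1.037 × 1.022 × 1.079 ≈ 1.30665.
Nominal growth factor: 1.32900. Real growth factor = 1.32900 / 1.30665 ≈ 1.01710.
Total real return ≈ 1.7102%.

1.710%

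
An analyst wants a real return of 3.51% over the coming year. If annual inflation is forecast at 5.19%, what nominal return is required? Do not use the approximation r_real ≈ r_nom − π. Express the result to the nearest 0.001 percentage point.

By the Fisher equation, 1 + r_nom = (1 + 3.51%)(1 + 5.19%) = 1.0351 × 1.0519 = 1.08882169.
So r_nom = 8.882169%.

8.882%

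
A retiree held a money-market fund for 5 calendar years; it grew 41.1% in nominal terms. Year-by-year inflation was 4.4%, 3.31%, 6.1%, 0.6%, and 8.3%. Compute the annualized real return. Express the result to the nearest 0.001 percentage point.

2.506%

Cumulative inflation factor: 1.044 × 1.0331 × 1.061 × 1.006 × 1.083 ≈ 1.24677.
Nominal growth factor: 1.41100. Real growth factor = 1.41100 / 1.24677 ≈ 1.13173.
Annualized: 1.13173^(1/5) − 1 ≈ 0.02506.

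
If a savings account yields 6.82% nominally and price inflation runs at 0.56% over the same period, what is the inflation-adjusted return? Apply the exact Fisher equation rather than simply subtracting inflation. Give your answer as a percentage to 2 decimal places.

6.23%

Real return via the Fisher equation: (1 + 6.82%)/(1 + 0.56%) − 1 = 1.0682/1.0056 − 1 ≈ 0.06225.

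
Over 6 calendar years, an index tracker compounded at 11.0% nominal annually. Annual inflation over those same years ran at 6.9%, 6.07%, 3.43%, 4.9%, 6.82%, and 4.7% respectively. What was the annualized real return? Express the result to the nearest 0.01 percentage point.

Cumulative inflation factor: 1.069 × 1.0607 × 1.0343 × 1.049 × 1.0682 × 1.047 ≈ 1.37591.
Nominal growth factor: 1.87041. Real growth factor = 1.87041 / 1.37591 ≈ 1.35940.
Annualized: 1.35940^(1/6) − 1 ≈ 0.05251.

5.25%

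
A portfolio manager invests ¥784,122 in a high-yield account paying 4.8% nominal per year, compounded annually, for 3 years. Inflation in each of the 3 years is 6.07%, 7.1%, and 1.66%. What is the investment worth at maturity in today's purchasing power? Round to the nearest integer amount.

Nominal value at maturity: ¥784,122 × (1 + 4.8%)^3 ≈ ¥902,542.
Price-level factor over 3 years: 1.0607 × 1.071 × 1.0166 ≈ 1.1548674610.
The maturity value deflated by that factor is the answer in today's purchasing power.

¥781,511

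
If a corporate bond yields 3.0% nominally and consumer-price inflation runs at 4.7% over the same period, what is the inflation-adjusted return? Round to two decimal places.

Real return via the Fisher equation: (1 + 3.0%)/(1 + 4.7%) − 1 = 1.030/1.047 − 1 ≈ -0.01624.

-1.62%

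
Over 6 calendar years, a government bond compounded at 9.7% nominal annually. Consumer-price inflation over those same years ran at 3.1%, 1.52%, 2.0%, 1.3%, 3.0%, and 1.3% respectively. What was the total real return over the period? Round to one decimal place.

54.4%

Cumulative inflation factor: 1.031 × 1.0152 × 1.020 × 1.013 × 1.030 × 1.013 ≈ 1.12841.
Nominal growth factor: 1.74277. Real growth factor = 1.74277 / 1.12841 ≈ 1.54445.
Total real return ≈ 54.4448%.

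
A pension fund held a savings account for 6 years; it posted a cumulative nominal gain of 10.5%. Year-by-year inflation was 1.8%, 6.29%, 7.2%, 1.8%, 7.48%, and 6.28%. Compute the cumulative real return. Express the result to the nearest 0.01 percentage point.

-18.08%

Cumulative inflation factor: 1.018 × 1.0629 × 1.072 × 1.018 × 1.0748 × 1.0628 ≈ 1.34884.
Nominal growth factor: 1.10500. Real growth factor = 1.10500 / 1.34884 ≈ 0.81922.
Total real return ≈ -18.0780%.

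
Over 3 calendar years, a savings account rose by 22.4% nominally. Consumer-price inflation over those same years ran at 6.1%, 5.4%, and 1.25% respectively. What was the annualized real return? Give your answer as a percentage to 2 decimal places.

Cumulative inflation factor: 1.061 × 1.054 × 1.0125 ≈ 1.13227.
Nominal growth factor: 1.22400. Real growth factor = 1.22400 / 1.13227 ≈ 1.08101.
Annualized: 1.08101^(1/3) − 1 ≈ 0.02631.

2.63%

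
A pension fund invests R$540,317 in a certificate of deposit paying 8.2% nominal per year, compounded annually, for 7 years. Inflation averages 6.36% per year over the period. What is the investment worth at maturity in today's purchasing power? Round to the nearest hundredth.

Nominal value at maturity: R$540,317 × (1 + 8.2%)^7 ≈ R$938,079.09.
Price-level factor over 7 years: (1 + 6.36%)^7 ≈ 1.5397432207.
Dividing the nominal maturity value by the price-level factor gives the value in today's money.

R$609,243.85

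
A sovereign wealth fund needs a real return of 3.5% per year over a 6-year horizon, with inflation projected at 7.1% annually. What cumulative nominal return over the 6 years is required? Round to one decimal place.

Required annual nominal rate: (1+3.5%)(1+7.1%) − 1 = 10.8485%.
Cumulative over 6 years: (1 + 0.108485)^6 − 1 ≈ 0.85515.

85.5%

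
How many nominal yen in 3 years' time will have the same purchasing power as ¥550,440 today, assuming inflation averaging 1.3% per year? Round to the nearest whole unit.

Cumulative price-level factor: (1+1.3%)^3 = 1.039509197.
Multiplying ¥550,440 by the price-level factor gives the future nominal sum.

¥572,187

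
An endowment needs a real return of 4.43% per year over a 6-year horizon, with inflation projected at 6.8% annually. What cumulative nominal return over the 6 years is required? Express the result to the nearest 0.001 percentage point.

92.477%

Required annual nominal rate: (1+4.43%)(1+6.8%) − 1 = 11.53124%.
Cumulative over 6 years: (1 + 0.1153124)^6 − 1 ≈ 0.92477.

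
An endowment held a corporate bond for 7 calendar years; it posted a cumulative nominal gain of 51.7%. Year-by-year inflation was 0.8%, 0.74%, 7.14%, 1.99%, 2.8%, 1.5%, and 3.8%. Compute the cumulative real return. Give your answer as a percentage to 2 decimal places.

Cumulative inflation factor: 1.008 × 1.0074 × 1.0714 × 1.0199 × 1.028 × 1.015 × 1.038 ≈ 1.20179.
Nominal growth factor: 1.51700. Real growth factor = 1.51700 / 1.20179 ≈ 1.26228.
Total real return ≈ 26.2285%.

26.23%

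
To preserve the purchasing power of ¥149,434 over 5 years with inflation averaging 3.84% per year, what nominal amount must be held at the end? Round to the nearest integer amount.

Cumulative price-level factor: (1+3.84%)^5 ≈ 1.2073227862.
The nominal amount required is ¥149,434 scaled up by that factor.

¥180,415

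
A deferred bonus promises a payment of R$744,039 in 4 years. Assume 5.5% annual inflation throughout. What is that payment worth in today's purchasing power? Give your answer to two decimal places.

Price-level factor over 4 years: (1 + 5.5%)^4 ≈ 1.2388246506.
Purchasing power today: R$744,039 divided by that factor.

R$600,600.74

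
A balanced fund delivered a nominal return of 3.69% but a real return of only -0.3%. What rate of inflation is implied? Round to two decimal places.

4.00%

From (1+r_nom) = (1+r_real)(1+π), we get 1+π = (1 + 3.69%)/(1 − 0.3%) = 1.0369/0.997 ≈ 1.04002.
So π ≈ 4.0020%.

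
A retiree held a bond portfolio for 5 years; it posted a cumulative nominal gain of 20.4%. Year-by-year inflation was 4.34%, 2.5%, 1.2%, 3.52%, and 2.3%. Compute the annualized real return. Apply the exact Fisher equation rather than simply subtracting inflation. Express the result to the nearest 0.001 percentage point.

Cumulative inflation factor: 1.0434 × 1.025 × 1.012 × 1.0352 × 1.023 ≈ 1.14619.
Nominal growth factor: 1.20400. Real growth factor = 1.20400 / 1.14619 ≈ 1.05044.
Annualized: 1.05044^(1/5) − 1 ≈ 0.00989.

0.989%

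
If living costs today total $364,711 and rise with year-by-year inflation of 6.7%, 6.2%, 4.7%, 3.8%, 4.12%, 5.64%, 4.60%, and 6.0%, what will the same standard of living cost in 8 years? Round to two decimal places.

$547,749.43

Cumulative price-level factor: 1.067 × 1.062 × 1.047 × 1.038 × 1.0412 × 1.0564 × 1.0460 × 1.060 ≈ 1.5018725273.
The nominal amount required is $364,711 scaled up by that factor.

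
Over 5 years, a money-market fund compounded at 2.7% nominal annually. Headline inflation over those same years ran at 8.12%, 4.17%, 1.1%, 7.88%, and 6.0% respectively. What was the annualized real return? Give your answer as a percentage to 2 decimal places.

Cumulative inflation factor: 1.0812 × 1.0417 × 1.011 × 1.0788 × 1.060 ≈ 1.30211.
Nominal growth factor: 1.14249. Real growth factor = 1.14249 / 1.30211 ≈ 0.87742.
Annualized: 0.87742^(1/5) − 1 ≈ -0.02582.

-2.58%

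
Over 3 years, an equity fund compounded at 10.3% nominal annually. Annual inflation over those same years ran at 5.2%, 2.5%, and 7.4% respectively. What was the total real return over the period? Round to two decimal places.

Cumulative inflation factor: 1.052 × 1.025 × 1.074 ≈ 1.15809.
Nominal growth factor: 1.34192. Real growth factor = 1.34192 / 1.15809 ≈ 1.15873.
Total real return ≈ 15.8731%.

15.87%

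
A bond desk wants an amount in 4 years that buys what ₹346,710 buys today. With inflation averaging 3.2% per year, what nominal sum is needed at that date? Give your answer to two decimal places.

₹393,264.87

Cumulative price-level factor: (1+3.2%)^4 ≈ 1.1342761206.
Multiplying ₹346,710 by the price-level factor gives the future nominal sum.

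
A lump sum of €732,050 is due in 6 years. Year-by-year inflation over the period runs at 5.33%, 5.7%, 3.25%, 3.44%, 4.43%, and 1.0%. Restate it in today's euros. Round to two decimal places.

€583,698.33

Price-level factor over 6 years: 1.0533 × 1.057 × 1.0325 × 1.0344 × 1.0443 × 1.010 ≈ 1.2541581233.
Purchasing power today: €732,050 divided by that factor.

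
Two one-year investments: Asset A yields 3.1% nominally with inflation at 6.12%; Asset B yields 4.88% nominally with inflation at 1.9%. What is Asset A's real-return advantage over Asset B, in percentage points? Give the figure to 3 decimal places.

Asset A real return: 1.031/1.0612 − 1 = -2.8458%.
Asset B real return: 1.0488/1.019 − 1 = 2.9244%.
Difference: -2.8458 − 2.9244 = -5.7702 pp.

-5.770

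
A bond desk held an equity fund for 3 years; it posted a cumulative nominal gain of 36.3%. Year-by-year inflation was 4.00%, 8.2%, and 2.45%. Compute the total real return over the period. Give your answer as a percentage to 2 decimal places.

18.23%

Cumulative inflation factor: 1.0400 × 1.082 × 1.0245 ≈ 1.15285.
Nominal growth factor: 1.36300. Real growth factor = 1.36300 / 1.15285 ≈ 1.18229.
Total real return ≈ 18.2288%.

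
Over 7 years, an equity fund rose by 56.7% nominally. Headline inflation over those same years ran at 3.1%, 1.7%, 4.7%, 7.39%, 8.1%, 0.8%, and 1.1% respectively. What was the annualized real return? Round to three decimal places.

Cumulative inflation factor: 1.031 × 1.017 × 1.047 × 1.0739 × 1.081 × 1.008 × 1.011 ≈ 1.29876.
Nominal growth factor: 1.56700. Real growth factor = 1.56700 / 1.29876 ≈ 1.20654.
Annualized: 1.20654^(1/7) − 1 ≈ 0.02719.

2.719%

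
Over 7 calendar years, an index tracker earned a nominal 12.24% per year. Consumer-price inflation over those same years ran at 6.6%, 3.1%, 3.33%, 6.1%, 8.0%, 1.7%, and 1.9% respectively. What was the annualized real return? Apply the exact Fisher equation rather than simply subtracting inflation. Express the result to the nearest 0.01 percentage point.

Cumulative inflation factor: 1.066 × 1.031 × 1.0333 × 1.061 × 1.080 × 1.017 × 1.019 ≈ 1.34858.
Nominal growth factor: 2.24406. Real growth factor = 2.24406 / 1.34858 ≈ 1.66401.
Annualized: 1.66401^(1/7) − 1 ≈ 0.07546.

7.55%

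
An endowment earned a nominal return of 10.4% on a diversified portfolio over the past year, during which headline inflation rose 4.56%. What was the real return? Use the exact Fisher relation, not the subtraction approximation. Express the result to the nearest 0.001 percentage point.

Real return via the Fisher equation: (1 + 10.4%)/(1 + 4.56%) − 1 = 1.104/1.0456 − 1 ≈ 0.05585.

5.585%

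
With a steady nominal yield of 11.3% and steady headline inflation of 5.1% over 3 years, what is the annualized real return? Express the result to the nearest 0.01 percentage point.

5.90%

With constant rates the annual real return is the same each year: (1+11.3%)/(1+5.1%) − 1 = 0.05899.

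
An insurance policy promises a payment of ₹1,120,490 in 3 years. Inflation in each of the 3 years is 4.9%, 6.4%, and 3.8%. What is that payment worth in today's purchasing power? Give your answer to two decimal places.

₹967,149.29

Price-level factor over 3 years: 1.049 × 1.064 × 1.038 = 1.158549168.
Purchasing power today: ₹1,120,490 divided by that factor.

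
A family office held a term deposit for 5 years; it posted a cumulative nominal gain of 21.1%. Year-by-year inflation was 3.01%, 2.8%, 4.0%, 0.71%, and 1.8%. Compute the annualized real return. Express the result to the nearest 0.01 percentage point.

1.41%

Cumulative inflation factor: 1.0301 × 1.028 × 1.040 × 1.0071 × 1.018 ≈ 1.12908.
Nominal growth factor: 1.21100. Real growth factor = 1.21100 / 1.12908 ≈ 1.07255.
Annualized: 1.07255^(1/5) − 1 ≈ 0.01411.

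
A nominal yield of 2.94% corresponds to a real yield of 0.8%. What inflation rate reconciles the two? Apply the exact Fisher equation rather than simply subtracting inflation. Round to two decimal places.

From (1+r_nom) = (1+r_real)(1+π), we get 1+π = (1 + 2.94%)/(1 + 0.8%) = 1.0294/1.008 ≈ 1.02123.
So π ≈ 2.1230%.

2.12%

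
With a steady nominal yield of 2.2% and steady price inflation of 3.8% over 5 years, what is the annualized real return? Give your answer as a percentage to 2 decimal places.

-1.54%

With constant rates the annual real return is the same each year: (1+2.2%)/(1+3.8%) − 1 = -0.01541.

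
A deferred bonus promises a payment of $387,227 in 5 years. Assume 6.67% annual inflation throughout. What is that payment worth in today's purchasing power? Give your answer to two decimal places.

$280,384.60

Price-level factor over 5 years: (1 + 6.67%)^5 ≈ 1.3810565929.
Purchasing power today: $387,227 divided by that factor.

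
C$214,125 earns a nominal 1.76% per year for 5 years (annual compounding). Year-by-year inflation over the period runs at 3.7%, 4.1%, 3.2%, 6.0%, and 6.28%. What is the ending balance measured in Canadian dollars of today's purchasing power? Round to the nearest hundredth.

Nominal value at maturity: C$214,125 × (1 + 1.76%)^5 ≈ C$233,643.05.
Price-level factor over 5 years: 1.037 × 1.041 × 1.032 × 1.060 × 1.0628 ≈ 1.2550660855.
The maturity value deflated by that factor is the answer in today's purchasing power.

C$186,159.96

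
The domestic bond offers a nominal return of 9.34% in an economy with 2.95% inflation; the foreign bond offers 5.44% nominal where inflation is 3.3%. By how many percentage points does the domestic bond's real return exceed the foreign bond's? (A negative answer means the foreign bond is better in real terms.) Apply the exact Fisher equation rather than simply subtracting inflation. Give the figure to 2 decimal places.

The domestic bond real return: 1.0934/1.0295 − 1 = 6.207%.
The foreign bond real return: 1.0544/1.033 − 1 = 2.072%.
Difference: 6.207 − 2.072 = 4.135 pp.

4.14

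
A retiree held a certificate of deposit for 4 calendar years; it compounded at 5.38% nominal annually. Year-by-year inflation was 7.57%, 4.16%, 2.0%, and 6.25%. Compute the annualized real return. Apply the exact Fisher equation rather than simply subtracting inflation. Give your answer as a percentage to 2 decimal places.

Cumulative inflation factor: 1.0757 × 1.0416 × 1.020 × 1.0625 ≈ 1.21429.
Nominal growth factor: 1.23320. Real growth factor = 1.23320 / 1.21429 ≈ 1.01557.
Annualized: 1.01557^(1/4) − 1 ≈ 0.00387.

0.39%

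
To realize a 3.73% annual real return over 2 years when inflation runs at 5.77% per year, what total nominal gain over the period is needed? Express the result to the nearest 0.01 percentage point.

20.37%

Required annual nominal rate: (1+3.73%)(1+5.77%) − 1 = 9.715221%.
Cumulative over 2 years: (1 + 0.09715221)^2 − 1 ≈ 0.20374.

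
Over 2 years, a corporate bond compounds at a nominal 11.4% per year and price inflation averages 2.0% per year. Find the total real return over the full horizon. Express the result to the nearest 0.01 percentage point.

The annual real rate is (1+11.4%)/(1+2.0%) − 1 = 9.2157%.
Compounded over 2 years: (1 + 0.092157)^2 − 1 ≈ 0.19281.

19.28%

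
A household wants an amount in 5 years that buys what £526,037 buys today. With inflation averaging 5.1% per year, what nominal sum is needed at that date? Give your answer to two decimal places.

£674,574.43

Cumulative price-level factor: (1+5.1%)^5 ≈ 1.2823706810.
The nominal amount required is £526,037 scaled up by that factor.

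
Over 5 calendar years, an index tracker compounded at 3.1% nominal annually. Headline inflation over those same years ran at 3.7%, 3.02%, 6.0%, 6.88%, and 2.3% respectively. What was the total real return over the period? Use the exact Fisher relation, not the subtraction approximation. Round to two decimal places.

-5.92%

Cumulative inflation factor: 1.037 × 1.0302 × 1.060 × 1.0688 × 1.023 ≈ 1.23816.
Nominal growth factor: 1.16491. Real growth factor = 1.16491 / 1.23816 ≈ 0.94084.
Total real return ≈ -5.9162%.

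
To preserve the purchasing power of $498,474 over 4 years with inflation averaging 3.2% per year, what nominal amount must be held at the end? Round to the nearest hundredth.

Cumulative price-level factor: (1+3.2%)^4 ≈ 1.1342761206.
Multiplying $498,474 by the price-level factor gives the future nominal sum.

$565,407.15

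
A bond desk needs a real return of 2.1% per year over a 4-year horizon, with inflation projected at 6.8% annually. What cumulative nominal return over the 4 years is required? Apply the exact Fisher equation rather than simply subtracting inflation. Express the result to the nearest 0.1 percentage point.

Required annual nominal rate: (1+2.1%)(1+6.8%) − 1 = 9.0428%.
Cumulative over 4 years: (1 + 0.090428)^4 − 1 ≈ 0.41380.

41.4%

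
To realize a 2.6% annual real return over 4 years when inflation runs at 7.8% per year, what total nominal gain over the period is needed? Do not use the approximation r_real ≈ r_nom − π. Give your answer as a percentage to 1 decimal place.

Required annual nominal rate: (1+2.6%)(1+7.8%) − 1 = 10.6028%.
Cumulative over 4 years: (1 + 0.106028)^4 − 1 ≈ 0.49646.

49.6%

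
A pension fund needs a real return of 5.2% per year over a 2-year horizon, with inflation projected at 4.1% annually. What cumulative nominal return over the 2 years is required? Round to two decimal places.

19.93%

Required annual nominal rate: (1+5.2%)(1+4.1%) − 1 = 9.5132%.
Cumulative over 2 years: (1 + 0.095132)^2 − 1 ≈ 0.19931.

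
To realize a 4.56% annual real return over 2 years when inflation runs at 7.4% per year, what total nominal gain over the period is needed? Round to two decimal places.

26.11%

Required annual nominal rate: (1+4.56%)(1+7.4%) − 1 = 12.29744%.
Cumulative over 2 years: (1 + 0.1229744)^2 − 1 ≈ 0.26107.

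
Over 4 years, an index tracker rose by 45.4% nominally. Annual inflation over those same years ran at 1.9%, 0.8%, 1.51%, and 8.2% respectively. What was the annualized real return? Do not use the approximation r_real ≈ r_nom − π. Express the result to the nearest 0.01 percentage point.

6.55%

Cumulative inflation factor: 1.019 × 1.008 × 1.0151 × 1.082 ≈ 1.12816.
Nominal growth factor: 1.45400. Real growth factor = 1.45400 / 1.12816 ≈ 1.28882.
Annualized: 1.28882^(1/4) − 1 ≈ 0.06549.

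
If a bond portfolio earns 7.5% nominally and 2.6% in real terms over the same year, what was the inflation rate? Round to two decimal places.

4.78%

From (1+r_nom) = (1+r_real)(1+π), we get 1+π = (1 + 7.5%)/(1 + 2.6%) = 1.075/1.026 ≈ 1.04776.
So π ≈ 4.7758%.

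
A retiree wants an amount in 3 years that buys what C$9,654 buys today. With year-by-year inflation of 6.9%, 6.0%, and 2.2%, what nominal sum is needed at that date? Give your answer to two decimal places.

Cumulative price-level factor: 1.069 × 1.060 × 1.022 = 1.15806908.
Multiplying C$9,654 by the price-level factor gives the future nominal sum.

C$11,180.00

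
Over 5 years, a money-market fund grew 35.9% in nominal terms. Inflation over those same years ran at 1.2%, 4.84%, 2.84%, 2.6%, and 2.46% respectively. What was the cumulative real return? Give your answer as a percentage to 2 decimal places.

18.48%

Cumulative inflation factor: 1.012 × 1.0484 × 1.0284 × 1.026 × 1.0246 ≈ 1.14702.
Nominal growth factor: 1.35900. Real growth factor = 1.35900 / 1.14702 ≈ 1.18481.
Total real return ≈ 18.4808%.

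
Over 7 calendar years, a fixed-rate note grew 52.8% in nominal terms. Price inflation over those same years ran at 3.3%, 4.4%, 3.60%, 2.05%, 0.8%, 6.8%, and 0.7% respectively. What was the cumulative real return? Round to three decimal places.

Cumulative inflation factor: 1.033 × 1.044 × 1.0360 × 1.0205 × 1.008 × 1.068 × 1.007 ≈ 1.23605.
Nominal growth factor: 1.52800. Real growth factor = 1.52800 / 1.23605 ≈ 1.23620.
Total real return ≈ 23.6199%.

23.620%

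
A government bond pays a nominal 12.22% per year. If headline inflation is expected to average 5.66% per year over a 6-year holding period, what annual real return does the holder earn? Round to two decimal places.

With constant rates the annual real return is the same each year: (1+12.22%)/(1+5.66%) − 1 = 0.06209.

6.21%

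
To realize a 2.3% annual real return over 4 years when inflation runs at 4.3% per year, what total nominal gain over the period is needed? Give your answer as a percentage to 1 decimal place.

Required annual nominal rate: (1+2.3%)(1+4.3%) − 1 = 6.6989%.
Cumulative over 4 years: (1 + 0.066989)^4 − 1 ≈ 0.29610.

29.6%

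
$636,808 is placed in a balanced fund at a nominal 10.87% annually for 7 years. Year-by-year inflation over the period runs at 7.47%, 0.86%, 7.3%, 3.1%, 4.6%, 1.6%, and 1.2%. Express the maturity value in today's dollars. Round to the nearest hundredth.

$1,016,801.88

Nominal value at maturity: $636,808 × (1 + 10.87%)^7 ≈ $1,311,314.44.
Price-level factor over 7 years: 1.0747 × 1.0086 × 1.073 × 1.031 × 1.046 × 1.016 × 1.012 ≈ 1.2896459687.
The maturity value deflated by that factor is the answer in today's purchasing power.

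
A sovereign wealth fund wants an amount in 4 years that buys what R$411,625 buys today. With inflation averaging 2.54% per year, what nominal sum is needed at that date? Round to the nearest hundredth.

R$455,066.64

Cumulative price-level factor: (1+2.54%)^4 ≈ 1.1055369245.
Multiplying R$411,625 by the price-level factor gives the future nominal sum.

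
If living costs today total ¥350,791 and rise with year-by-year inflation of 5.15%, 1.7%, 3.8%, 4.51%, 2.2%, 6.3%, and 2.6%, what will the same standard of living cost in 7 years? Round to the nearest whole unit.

Cumulative price-level factor: 1.0515 × 1.017 × 1.038 × 1.0451 × 1.022 × 1.063 × 1.026 ≈ 1.2930548640.
Multiplying ¥350,791 by the price-level factor gives the future nominal sum.

¥453,592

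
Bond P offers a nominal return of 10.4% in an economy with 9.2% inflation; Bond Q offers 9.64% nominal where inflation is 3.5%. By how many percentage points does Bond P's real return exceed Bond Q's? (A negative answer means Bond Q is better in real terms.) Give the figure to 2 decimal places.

Bond P real return: 1.104/1.092 − 1 = 1.099%.
Bond Q real return: 1.0964/1.035 − 1 = 5.932%.
Difference: 1.099 − 5.932 = -4.833 pp.

-4.83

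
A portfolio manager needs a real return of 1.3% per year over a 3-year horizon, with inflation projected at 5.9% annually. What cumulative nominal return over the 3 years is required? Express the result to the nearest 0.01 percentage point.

23.46%

Required annual nominal rate: (1+1.3%)(1+5.9%) − 1 = 7.2767%.
Cumulative over 3 years: (1 + 0.072767)^3 − 1 ≈ 0.23457.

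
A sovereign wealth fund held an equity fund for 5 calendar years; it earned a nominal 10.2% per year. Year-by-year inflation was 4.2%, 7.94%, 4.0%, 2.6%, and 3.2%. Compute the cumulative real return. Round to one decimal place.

31.2%

Cumulative inflation factor: 1.042 × 1.0794 × 1.040 × 1.026 × 1.032 ≈ 1.23854.
Nominal growth factor: 1.62520. Real growth factor = 1.62520 / 1.23854 ≈ 1.31219.
Total real return ≈ 31.2192%.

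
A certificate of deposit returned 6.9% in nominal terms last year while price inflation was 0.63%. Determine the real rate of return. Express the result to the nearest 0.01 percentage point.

6.23%

Real return via the Fisher equation: (1 + 6.9%)/(1 + 0.63%) − 1 = 1.069/1.0063 − 1 ≈ 0.06231.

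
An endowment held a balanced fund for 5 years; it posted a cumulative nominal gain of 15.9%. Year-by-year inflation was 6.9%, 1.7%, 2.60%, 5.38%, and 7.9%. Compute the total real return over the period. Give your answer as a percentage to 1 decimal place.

-8.6%

Cumulative inflation factor: 1.069 × 1.017 × 1.0260 × 1.0538 × 1.079 ≈ 1.26831.
Nominal growth factor: 1.15900. Real growth factor = 1.15900 / 1.26831 ≈ 0.91381.
Total real return ≈ -8.6186%.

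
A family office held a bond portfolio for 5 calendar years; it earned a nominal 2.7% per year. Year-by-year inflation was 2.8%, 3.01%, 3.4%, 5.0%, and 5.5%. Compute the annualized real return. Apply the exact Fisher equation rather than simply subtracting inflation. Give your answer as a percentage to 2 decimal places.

Cumulative inflation factor: 1.028 × 1.0301 × 1.034 × 1.050 × 1.055 ≈ 1.21293.
Nominal growth factor: 1.14249. Real growth factor = 1.14249 / 1.21293 ≈ 0.94193.
Annualized: 0.94193^(1/5) − 1 ≈ -0.01189.

-1.19%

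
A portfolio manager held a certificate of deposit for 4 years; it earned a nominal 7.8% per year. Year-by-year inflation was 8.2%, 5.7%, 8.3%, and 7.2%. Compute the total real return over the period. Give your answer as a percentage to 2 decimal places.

1.71%

Cumulative inflation factor: 1.082 × 1.057 × 1.083 × 1.072 ≈ 1.32778.
Nominal growth factor: 1.35044. Real growth factor = 1.35044 / 1.32778 ≈ 1.01707.
Total real return ≈ 1.7067%.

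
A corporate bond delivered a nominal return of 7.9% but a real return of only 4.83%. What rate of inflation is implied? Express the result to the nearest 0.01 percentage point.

2.93%

From (1+r_nom) = (1+r_real)(1+π), we get 1+π = (1 + 7.9%)/(1 + 4.83%) = 1.079/1.0483 ≈ 1.02929.
So π ≈ 2.9286%.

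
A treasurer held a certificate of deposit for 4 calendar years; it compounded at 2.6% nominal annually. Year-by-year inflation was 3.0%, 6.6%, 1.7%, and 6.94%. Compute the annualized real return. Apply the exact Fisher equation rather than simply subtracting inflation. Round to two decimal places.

-1.85%

Cumulative inflation factor: 1.030 × 1.066 × 1.017 × 1.0694 ≈ 1.19414.
Nominal growth factor: 1.10813. Real growth factor = 1.10813 / 1.19414 ≈ 0.92797.
Annualized: 0.92797^(1/4) − 1 ≈ -0.01852.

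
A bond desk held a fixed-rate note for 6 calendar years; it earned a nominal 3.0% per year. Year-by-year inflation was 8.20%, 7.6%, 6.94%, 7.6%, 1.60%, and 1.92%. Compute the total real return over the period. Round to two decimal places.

-13.92%

Cumulative inflation factor: 1.0820 × 1.076 × 1.0694 × 1.076 × 1.0160 × 1.0192 ≈ 1.38722.
Nominal growth factor: 1.19405. Real growth factor = 1.19405 / 1.38722 ≈ 0.86075.
Total real return ≈ -13.9248%.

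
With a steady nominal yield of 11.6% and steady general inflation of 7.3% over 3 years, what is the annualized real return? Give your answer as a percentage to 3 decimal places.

With constant rates the annual real return is the same each year: (1+11.6%)/(1+7.3%) − 1 = 0.04007.

4.007%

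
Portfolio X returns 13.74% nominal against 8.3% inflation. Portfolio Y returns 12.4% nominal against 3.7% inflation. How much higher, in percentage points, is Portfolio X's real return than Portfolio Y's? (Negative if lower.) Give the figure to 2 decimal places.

Portfolio X real return: 1.1374/1.083 − 1 = 5.023%.
Portfolio Y real return: 1.124/1.037 − 1 = 8.390%.
Difference: 5.023 − 8.390 = -3.367 pp.

-3.37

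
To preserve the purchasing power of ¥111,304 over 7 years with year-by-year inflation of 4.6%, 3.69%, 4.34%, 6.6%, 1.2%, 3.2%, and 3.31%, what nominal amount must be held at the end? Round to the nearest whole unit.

¥144,874

Cumulative price-level factor: 1.046 × 1.0369 × 1.0434 × 1.066 × 1.012 × 1.032 × 1.0331 ≈ 1.3016048777.
Multiplying ¥111,304 by the price-level factor gives the future nominal sum.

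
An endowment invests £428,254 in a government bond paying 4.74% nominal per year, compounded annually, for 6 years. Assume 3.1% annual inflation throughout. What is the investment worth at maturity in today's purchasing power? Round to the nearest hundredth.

£470,787.42

Nominal value at maturity: £428,254 × (1 + 4.74%)^6 ≈ £565,427.39.
Price-level factor over 6 years: (1 + 3.1%)^6 ≈ 1.2010248455.
Dividing the nominal maturity value by the price-level factor gives the value in today's money.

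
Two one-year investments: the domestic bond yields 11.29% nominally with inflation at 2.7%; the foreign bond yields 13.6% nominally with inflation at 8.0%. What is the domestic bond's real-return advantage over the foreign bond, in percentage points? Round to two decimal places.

The domestic bond real return: 1.1129/1.027 − 1 = 8.364%.
The foreign bond real return: 1.136/1.080 − 1 = 5.185%.
Difference: 8.364 − 5.185 = 3.179 pp.

3.18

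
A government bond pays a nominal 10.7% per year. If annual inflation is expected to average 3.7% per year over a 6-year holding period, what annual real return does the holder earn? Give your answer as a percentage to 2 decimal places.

With constant rates the annual real return is the same each year: (1+10.7%)/(1+3.7%) − 1 = 0.06750.

6.75%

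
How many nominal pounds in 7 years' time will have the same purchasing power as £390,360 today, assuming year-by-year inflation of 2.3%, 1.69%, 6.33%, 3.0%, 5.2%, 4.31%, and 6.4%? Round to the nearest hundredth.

Cumulative price-level factor: 1.023 × 1.0169 × 1.0633 × 1.030 × 1.052 × 1.0431 × 1.064 ≈ 1.3302407044.
The nominal amount required is £390,360 scaled up by that factor.

£519,272.76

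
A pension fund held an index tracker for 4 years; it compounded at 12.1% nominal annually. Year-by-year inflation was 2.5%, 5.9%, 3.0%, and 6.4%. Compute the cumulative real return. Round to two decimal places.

32.75%

Cumulative inflation factor: 1.025 × 1.059 × 1.030 × 1.064 ≈ 1.18959.
Nominal growth factor: 1.57915. Real growth factor = 1.57915 / 1.18959 ≈ 1.32747.
Total real return ≈ 32.7467%.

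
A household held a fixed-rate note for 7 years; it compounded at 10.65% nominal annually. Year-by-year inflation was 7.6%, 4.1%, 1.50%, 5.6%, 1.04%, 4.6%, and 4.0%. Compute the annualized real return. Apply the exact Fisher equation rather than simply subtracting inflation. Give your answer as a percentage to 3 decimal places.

6.352%

Cumulative inflation factor: 1.076 × 1.041 × 1.0150 × 1.056 × 1.0104 × 1.046 × 1.040 ≈ 1.31963.
Nominal growth factor: 2.03077. Real growth factor = 2.03077 / 1.31963 ≈ 1.53889.
Annualized: 1.53889^(1/7) − 1 ≈ 0.06352.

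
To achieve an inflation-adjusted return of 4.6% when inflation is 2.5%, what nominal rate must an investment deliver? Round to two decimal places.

By the Fisher equation, 1 + r_nom = (1 + 4.6%)(1 + 2.5%) = 1.046 × 1.025 = 1.07215.
So r_nom = 7.215%.

7.22%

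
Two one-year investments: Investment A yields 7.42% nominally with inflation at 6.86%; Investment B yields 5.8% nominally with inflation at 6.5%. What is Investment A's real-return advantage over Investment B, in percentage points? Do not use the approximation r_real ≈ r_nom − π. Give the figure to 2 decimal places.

Investment A real return: 1.0742/1.0686 − 1 = 0.524%.
Investment B real return: 1.058/1.065 − 1 = -0.657%.
Difference: 0.524 − (-0.657) = 1.181 pp.

1.18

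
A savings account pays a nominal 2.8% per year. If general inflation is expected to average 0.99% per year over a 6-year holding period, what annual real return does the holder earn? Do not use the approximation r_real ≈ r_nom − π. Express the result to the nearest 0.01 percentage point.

1.79%

With constant rates the annual real return is the same each year: (1+2.8%)/(1+0.99%) − 1 = 0.01792.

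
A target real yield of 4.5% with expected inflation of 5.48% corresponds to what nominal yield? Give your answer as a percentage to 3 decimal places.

By the Fisher equation, 1 + r_nom = (1 + 4.5%)(1 + 5.48%) = 1.045 × 1.0548 = 1.102266.
So r_nom = 10.2266%.

10.227%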